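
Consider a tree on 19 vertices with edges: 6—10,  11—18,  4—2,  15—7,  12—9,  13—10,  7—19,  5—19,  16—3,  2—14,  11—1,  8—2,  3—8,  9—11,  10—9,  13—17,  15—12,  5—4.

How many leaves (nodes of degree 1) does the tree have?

6

Degree-1 nodes: 1, 6, 14, 16, 17, 18 — 6 of them.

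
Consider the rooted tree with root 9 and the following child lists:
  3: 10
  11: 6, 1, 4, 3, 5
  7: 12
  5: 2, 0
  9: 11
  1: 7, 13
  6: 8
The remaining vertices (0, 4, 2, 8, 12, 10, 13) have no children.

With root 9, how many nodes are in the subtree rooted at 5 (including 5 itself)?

5's subtree: {5, 2, 0}, size 3.

3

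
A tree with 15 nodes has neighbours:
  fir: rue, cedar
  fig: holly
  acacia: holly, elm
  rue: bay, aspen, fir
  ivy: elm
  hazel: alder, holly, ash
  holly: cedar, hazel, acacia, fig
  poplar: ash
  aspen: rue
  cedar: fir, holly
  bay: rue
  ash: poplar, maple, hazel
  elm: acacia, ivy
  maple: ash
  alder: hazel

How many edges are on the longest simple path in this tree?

7

BFS from aspen reaches ivy last, at distance 7; BFS from ivy confirms no node is farther.
Path: aspen-rue-fir-cedar-holly-acacia-elm-ivy.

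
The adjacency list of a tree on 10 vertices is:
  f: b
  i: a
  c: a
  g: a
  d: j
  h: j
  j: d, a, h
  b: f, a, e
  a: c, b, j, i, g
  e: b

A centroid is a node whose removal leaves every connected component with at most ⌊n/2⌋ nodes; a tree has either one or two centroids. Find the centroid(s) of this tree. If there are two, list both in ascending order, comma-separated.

a

Removing a splits the tree into components of sizes 3, 3, 1, 1, 1; the largest is 3 ≤ ⌊10/2⌋ = 5.
No neighbour of a does as well, so a is the unique centroid.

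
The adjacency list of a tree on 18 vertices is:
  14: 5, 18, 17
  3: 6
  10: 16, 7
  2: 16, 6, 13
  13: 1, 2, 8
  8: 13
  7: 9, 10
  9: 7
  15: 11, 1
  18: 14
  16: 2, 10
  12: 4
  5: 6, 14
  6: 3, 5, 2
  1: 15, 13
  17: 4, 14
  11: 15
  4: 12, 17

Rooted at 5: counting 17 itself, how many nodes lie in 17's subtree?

3

17's subtree: {17, 4, 12}, size 3.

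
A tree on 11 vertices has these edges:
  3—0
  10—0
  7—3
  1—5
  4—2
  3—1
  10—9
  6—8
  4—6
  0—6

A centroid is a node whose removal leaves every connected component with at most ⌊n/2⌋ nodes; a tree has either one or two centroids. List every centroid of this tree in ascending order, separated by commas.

0

Delete 0: the remaining components have sizes 4, 4, 2. Max 4 ≤ 5, so 0 is a centroid.
No neighbour of 0 does as well, so 0 is the unique centroid.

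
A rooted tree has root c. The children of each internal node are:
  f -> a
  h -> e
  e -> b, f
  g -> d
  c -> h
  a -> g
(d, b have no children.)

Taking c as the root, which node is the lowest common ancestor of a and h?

Ancestors of a (toward the root): a, f, e, h, c.
Ancestors of h: h, c.
The deepest node appearing in both lists is h.

h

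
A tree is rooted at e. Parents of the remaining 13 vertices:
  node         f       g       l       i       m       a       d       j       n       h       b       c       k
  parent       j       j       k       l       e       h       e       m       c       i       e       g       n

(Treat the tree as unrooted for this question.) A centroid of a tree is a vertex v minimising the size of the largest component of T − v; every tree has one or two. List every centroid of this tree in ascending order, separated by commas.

c, g

If c is removed the pieces have sizes 7, 6, all ≤ ⌊14/2⌋ = 7.
g is adjacent to c and is also a centroid (the largest component after removing it is likewise 7).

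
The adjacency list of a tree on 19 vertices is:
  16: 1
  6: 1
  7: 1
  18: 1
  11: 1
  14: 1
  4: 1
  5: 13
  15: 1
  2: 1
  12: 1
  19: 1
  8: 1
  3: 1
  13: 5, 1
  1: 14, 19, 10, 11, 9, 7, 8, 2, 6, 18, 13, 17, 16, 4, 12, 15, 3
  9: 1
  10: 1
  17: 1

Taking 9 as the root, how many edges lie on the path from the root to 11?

Path from 9 to 11: 9 → 1 → 11, which has 2 edges.

2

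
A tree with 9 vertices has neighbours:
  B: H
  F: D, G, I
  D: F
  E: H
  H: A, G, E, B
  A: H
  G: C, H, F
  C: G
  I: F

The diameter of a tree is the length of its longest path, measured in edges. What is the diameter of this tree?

Starting from D, a farthest node is B at distance 4.
One longest path: D-F-G-H-B.
So the diameter is 4.

4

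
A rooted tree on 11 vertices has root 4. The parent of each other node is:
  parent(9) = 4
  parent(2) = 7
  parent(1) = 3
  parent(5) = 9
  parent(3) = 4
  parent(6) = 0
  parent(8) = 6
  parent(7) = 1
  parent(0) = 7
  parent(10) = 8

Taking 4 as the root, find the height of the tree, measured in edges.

7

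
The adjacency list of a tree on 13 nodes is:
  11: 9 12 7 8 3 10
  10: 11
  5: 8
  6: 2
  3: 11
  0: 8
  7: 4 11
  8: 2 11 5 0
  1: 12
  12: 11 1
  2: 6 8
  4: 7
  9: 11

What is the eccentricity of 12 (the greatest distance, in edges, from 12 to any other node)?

Distances from 12 peak at 4, attained at 6.
12–11–8–2–6

4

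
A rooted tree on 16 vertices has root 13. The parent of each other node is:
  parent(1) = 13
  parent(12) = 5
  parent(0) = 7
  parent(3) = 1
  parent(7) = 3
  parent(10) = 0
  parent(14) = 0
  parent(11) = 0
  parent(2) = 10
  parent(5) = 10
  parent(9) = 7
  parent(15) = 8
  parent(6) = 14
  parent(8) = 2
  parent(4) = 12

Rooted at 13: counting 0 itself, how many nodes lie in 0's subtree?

11

0's subtree: {0, 11, 10, 14, 5, 2, 6, 12, 8, 4, 15}, size 11.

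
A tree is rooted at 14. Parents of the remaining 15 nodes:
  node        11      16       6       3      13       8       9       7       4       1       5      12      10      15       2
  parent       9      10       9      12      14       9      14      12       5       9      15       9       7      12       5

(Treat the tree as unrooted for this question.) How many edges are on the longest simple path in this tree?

Starting from 2, a farthest node is 16 at distance 6.
One longest path: 2 - 5 - 15 - 12 - 7 - 10 - 16.
So the diameter is 6.

6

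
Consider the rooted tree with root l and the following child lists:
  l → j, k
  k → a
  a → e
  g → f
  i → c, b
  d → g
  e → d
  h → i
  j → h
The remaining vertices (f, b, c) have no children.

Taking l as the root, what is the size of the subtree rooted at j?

5

j's subtree: {j, h, i, c, b}, size 5.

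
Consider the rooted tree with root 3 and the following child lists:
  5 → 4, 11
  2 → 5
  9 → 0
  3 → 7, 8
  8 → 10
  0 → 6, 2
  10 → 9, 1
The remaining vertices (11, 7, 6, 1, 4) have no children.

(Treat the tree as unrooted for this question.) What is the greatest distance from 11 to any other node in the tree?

The node farthest from 11 is 7, via 11-5-2-0-9-10-8-3-7 — 8 edges.

8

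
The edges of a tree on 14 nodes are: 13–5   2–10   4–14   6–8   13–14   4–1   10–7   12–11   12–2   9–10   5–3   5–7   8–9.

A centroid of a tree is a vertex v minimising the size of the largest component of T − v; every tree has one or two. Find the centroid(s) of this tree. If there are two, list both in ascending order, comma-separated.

Delete 10: the remaining components have sizes 7, 3, 3. Max 7 ≤ 7, so 10 is a centroid.
7 is adjacent to 10 and is also a centroid (the largest component after removing it is likewise 7).

7, 10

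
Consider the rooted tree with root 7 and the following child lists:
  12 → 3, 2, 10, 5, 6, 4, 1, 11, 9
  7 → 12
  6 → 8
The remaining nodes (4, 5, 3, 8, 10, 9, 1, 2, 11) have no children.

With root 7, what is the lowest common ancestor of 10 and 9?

Ancestors of 10 (toward the root): 10, 12, 7.
Ancestors of 9: 9, 12, 7.
The deepest node appearing in both lists is 12.

12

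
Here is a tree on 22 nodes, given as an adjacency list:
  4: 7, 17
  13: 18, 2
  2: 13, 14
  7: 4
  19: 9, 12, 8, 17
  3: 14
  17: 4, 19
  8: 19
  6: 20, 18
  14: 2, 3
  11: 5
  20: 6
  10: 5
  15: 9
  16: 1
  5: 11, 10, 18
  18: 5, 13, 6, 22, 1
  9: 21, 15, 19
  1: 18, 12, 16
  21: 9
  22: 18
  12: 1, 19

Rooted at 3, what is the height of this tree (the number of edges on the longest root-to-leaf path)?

10

7 sits deepest: 3-14-2-13-18-1-12-19-17-4-7 — 10 edges from the root.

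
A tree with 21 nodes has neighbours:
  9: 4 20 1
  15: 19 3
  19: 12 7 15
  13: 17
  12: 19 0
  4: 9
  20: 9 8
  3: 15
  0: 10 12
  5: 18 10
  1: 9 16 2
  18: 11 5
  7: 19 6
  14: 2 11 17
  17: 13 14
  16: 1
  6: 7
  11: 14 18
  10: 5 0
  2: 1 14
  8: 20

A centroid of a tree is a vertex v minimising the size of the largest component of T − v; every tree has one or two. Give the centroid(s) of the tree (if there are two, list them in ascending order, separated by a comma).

11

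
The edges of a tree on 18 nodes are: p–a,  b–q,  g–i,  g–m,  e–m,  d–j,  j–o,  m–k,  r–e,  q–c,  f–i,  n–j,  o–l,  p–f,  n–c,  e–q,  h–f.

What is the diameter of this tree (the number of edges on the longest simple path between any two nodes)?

Starting from a, a farthest node is l at distance 12.
One longest path: a–p–f–i–g–m–e–q–c–n–j–o–l.
So the diameter is 12.

12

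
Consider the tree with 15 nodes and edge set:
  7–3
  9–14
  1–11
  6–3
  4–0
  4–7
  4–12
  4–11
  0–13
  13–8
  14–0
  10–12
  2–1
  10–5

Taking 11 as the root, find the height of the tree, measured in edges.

4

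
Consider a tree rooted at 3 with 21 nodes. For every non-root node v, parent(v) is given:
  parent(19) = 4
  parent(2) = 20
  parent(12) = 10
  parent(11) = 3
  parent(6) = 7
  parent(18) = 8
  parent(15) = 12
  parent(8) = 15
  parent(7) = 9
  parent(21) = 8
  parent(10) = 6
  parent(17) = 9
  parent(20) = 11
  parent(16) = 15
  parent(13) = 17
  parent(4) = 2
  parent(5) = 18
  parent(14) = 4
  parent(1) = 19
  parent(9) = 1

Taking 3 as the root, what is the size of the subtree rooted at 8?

4

Descendants of 8 (including itself): 8, 18, 21, 5. That's 4.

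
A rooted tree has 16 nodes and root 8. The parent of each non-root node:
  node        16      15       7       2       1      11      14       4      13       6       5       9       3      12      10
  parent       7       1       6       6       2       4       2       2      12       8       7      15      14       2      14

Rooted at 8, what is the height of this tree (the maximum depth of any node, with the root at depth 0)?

A deepest node is 9, reached by 8 – 6 – 2 – 1 – 15 – 9.
That path has 5 edges, so the height is 5.

5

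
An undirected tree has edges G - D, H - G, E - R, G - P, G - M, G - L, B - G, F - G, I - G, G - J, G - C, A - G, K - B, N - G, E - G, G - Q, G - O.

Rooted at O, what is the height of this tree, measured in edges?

The longest root-to-leaf path is O-G-E-R (3 edges).

3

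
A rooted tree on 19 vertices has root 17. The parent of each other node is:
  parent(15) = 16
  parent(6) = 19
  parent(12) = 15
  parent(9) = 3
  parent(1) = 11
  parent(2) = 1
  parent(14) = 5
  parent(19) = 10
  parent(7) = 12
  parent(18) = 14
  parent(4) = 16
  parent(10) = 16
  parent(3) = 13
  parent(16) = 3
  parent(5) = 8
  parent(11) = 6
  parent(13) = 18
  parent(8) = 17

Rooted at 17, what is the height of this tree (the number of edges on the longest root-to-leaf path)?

The longest root-to-leaf path is 17–8–5–14–18–13–3–16–10–19–6–11–1–2 (13 edges).

13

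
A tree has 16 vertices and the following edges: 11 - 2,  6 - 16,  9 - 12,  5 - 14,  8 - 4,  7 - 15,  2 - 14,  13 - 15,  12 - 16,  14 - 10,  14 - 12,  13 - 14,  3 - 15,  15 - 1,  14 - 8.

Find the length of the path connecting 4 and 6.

5

The path is 4–8–14–12–16–6, which has 5 edges.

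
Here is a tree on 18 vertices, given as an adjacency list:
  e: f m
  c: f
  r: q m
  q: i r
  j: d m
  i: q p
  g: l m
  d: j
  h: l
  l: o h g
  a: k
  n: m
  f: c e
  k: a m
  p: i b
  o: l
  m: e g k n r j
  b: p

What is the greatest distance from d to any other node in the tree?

Distances from d peak at 7, attained at b.
d – j – m – r – q – i – p – b

7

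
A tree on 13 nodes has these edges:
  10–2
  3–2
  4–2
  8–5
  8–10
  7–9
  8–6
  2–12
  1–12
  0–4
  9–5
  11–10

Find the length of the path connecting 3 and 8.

Walking from 3: 3 - 2 - 10 - 8. Length 3.

3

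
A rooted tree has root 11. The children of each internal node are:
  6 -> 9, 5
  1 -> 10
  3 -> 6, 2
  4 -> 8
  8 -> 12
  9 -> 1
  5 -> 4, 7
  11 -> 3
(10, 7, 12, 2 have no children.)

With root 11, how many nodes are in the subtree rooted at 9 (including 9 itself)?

The subtree rooted at 9 contains: 9, 1, 10 — 3 nodes.

3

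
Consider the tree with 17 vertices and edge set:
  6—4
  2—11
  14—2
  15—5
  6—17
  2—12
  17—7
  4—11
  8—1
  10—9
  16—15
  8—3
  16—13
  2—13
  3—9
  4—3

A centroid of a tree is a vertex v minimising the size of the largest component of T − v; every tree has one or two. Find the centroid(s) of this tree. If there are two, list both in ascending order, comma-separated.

4

Removing 4 splits the tree into components of sizes 8, 5, 3; the largest is 8 ≤ ⌊17/2⌋ = 8.
Every other node leaves some component of size > 8, so the centroid is unique.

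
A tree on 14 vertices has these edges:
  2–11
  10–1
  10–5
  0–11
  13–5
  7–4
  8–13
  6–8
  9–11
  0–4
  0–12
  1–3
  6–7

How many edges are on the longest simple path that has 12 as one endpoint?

The node farthest from 12 is 3, via 12–0–4–7–6–8–13–5–10–1–3 — 10 edges.

10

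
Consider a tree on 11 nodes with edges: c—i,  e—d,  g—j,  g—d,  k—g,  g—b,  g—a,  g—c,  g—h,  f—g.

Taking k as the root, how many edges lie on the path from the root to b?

2

Path from k to b: k–g–b, which has 2 edges.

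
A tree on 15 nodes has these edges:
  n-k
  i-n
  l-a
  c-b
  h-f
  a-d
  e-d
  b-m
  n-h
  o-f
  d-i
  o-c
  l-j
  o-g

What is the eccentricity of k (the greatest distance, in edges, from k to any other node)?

Distances from k peak at 7, attained at m.
k–n–h–f–o–c–b–m

7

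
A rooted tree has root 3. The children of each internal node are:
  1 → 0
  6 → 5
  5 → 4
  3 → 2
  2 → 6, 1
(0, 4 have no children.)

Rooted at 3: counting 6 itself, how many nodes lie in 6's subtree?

3

Descendants of 6 (including itself): 6, 5, 4. That's 3.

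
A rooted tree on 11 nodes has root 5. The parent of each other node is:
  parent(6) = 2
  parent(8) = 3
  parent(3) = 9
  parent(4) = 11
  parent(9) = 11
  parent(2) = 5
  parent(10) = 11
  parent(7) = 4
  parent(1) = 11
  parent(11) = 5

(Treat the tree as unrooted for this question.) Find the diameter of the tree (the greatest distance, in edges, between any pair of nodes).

6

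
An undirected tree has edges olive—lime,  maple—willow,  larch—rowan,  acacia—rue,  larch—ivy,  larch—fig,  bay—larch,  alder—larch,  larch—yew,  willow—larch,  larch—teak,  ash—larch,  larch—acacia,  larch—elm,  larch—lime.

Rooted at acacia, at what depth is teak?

Path from acacia to teak: acacia–larch–teak, which has 2 edges.

2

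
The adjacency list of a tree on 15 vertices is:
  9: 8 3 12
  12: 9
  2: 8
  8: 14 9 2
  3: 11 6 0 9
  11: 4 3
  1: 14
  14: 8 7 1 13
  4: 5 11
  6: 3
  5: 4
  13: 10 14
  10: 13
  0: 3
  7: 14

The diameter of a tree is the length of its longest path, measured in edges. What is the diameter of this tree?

8

BFS from 5 reaches 10 last, at distance 8; BFS from 10 confirms no node is farther.
Path: 5 - 4 - 11 - 3 - 9 - 8 - 14 - 13 - 10.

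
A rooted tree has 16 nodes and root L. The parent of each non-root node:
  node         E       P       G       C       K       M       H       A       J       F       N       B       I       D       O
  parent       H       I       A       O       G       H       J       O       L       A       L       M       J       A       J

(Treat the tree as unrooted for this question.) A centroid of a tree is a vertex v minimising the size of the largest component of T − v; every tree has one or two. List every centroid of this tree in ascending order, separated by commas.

Delete J: the remaining components have sizes 7, 4, 2, 2. Max 7 ≤ 8, so J is a centroid.
Every other node leaves some component of size > 8, so the centroid is unique.

J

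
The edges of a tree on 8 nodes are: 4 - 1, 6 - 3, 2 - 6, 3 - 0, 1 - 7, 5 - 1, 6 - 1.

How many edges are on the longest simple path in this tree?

4

A longest path is 0–3–6–1–7, with 4 edges.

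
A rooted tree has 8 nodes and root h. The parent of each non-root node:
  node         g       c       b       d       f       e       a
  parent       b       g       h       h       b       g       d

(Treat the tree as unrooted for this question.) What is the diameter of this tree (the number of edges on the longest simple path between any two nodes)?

5

BFS from a reaches e last, at distance 5; BFS from e confirms no node is farther.
Path: a–d–h–b–g–e.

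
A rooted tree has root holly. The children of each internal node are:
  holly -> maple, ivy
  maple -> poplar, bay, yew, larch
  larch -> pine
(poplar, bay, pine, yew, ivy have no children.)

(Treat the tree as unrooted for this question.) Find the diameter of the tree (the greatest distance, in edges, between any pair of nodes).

4

A longest path is ivy – holly – maple – larch – pine, with 4 edges.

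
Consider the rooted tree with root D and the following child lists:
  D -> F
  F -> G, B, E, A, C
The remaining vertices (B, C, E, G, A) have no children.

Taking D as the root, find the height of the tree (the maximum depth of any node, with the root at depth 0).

2

The longest root-to-leaf path is D-F-G (2 edges).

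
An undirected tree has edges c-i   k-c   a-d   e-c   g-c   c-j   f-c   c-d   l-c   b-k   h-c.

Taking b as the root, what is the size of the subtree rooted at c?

10

The subtree rooted at c contains: c, l, e, h, g, f, d, i, j, a — 10 nodes.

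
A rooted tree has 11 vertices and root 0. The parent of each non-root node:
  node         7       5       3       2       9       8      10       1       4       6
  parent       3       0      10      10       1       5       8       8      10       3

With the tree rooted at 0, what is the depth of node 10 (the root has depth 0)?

Climbing from 10 to the root: 10 – 8 – 5 – 0. That's 3 steps.

3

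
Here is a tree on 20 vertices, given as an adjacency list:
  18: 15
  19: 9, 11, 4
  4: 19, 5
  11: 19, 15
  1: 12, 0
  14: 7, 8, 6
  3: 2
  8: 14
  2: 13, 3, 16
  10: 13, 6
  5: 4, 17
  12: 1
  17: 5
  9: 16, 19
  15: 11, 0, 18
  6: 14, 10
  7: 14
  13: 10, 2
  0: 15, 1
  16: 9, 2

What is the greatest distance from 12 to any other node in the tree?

13

Distances from 12 peak at 13, attained at 7 (8 also at distance 13).
12–1–0–15–11–19–9–16–2–13–10–6–14–7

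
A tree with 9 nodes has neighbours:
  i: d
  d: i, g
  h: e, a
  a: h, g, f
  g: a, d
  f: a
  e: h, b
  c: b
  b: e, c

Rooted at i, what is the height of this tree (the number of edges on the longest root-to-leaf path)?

A deepest node is c, reached by i-d-g-a-h-e-b-c.
That path has 7 edges, so the height is 7.

7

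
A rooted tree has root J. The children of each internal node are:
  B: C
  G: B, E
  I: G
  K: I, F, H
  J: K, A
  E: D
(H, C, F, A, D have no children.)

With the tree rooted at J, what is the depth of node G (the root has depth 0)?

3

Path from J to G: J – K – I – G, which has 3 edges.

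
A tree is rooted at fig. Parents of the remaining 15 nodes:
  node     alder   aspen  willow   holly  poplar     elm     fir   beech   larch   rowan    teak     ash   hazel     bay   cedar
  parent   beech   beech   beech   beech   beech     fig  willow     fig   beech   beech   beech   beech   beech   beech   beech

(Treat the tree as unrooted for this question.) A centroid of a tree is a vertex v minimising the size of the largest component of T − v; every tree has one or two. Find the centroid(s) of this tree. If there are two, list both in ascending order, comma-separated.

beech

Removing beech splits the tree into components of sizes 2, 2, 1, 1, 1, 1, 1, 1, 1, 1, 1, 1, 1; the largest is 2 ≤ ⌊16/2⌋ = 8.
Every other node leaves some component of size > 8, so the centroid is unique.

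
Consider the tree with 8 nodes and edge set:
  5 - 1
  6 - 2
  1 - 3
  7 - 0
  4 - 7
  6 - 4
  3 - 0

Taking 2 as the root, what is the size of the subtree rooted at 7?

5

Descendants of 7 (including itself): 7, 0, 3, 1, 5. That's 5.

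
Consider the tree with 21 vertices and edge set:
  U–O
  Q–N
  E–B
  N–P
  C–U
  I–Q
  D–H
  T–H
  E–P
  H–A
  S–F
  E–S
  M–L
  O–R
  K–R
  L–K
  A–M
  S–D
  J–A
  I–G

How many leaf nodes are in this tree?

The leaves are B, C, F, G, J, T.
That is 6 leaves.

6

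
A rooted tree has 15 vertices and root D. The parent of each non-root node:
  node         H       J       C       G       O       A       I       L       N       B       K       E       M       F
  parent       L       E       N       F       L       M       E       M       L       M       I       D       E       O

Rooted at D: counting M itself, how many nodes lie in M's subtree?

Descendants of M (including itself): M, L, B, A, O, N, H, F, C, G. That's 10.

10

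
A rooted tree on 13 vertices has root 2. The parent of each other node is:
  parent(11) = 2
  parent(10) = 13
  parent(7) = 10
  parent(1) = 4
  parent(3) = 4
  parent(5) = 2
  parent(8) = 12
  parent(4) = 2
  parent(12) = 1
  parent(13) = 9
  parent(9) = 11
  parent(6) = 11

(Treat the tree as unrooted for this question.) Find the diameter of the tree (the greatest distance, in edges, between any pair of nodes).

Starting from 8, a farthest node is 7 at distance 9.
One longest path: 8-12-1-4-2-11-9-13-10-7.
So the diameter is 9.

9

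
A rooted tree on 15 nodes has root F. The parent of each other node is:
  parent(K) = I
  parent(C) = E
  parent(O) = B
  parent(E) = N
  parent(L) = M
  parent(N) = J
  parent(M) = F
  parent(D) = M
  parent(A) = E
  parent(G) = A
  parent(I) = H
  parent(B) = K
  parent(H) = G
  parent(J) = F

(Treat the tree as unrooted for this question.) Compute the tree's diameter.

12

A longest path is O – B – K – I – H – G – A – E – N – J – F – M – D, with 12 edges.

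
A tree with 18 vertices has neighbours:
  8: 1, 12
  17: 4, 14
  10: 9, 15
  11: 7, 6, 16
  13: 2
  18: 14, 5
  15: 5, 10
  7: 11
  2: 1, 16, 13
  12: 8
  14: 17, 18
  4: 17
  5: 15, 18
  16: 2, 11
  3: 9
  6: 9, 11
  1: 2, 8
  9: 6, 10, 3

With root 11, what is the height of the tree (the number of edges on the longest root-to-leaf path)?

4 sits deepest: 11-6-9-10-15-5-18-14-17-4 — 9 edges from the root.

9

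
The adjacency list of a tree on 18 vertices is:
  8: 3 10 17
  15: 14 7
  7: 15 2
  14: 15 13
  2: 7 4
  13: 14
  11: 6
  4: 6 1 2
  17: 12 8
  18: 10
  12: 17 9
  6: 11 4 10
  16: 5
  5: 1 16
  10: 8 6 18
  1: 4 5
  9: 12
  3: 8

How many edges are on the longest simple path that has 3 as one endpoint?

The node farthest from 3 is 13, via 3-8-10-6-4-2-7-15-14-13 — 9 edges.

9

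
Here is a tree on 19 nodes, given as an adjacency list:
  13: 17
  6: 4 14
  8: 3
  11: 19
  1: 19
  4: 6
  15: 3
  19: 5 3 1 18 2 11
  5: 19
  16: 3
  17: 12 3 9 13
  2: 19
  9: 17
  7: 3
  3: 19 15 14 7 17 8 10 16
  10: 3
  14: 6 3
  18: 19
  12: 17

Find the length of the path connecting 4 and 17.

Walking from 4: 4–6–14–3–17. Length 4.

4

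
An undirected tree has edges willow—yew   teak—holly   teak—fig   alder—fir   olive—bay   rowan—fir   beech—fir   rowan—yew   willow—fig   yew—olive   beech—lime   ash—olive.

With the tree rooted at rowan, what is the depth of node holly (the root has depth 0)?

rowan → yew → willow → fig → teak → holly — 5 edges.

5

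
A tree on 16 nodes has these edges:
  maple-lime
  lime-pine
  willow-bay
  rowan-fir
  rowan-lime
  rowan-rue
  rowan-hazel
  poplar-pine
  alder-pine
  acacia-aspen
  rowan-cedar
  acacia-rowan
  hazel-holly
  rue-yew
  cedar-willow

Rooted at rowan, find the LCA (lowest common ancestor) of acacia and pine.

rowan

acacia's ancestor chain is acacia, rowan and pine's is pine, lime, rowan; they first meet at rowan.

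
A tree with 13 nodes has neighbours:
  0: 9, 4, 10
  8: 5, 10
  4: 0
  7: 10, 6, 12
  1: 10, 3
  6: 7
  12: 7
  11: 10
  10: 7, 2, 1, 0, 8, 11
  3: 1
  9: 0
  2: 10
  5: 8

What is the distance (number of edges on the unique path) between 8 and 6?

Walking from 8: 8 – 10 – 7 – 6. Length 3.

3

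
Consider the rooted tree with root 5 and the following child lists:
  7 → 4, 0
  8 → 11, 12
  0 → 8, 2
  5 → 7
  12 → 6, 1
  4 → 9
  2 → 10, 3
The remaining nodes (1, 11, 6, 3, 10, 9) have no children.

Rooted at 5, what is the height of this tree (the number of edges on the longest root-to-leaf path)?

5

The longest root-to-leaf path is 5 – 7 – 0 – 8 – 12 – 1 (5 edges).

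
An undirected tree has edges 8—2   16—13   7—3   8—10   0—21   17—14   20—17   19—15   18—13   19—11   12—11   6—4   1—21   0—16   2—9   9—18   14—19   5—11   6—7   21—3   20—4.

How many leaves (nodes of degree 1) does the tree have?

5

Degree-1 nodes: 1, 5, 10, 12, 15 — 5 of them.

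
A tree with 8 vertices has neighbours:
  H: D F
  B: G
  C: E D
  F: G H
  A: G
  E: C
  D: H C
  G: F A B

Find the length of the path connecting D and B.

Walking from D: D - H - F - G - B. Length 4.

4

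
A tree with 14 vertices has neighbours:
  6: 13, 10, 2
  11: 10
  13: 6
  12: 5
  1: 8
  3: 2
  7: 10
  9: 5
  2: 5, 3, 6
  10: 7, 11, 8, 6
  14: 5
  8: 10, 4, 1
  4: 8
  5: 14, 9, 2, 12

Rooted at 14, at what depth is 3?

Path from 14 to 3: 14 – 5 – 2 – 3, which has 3 edges.

3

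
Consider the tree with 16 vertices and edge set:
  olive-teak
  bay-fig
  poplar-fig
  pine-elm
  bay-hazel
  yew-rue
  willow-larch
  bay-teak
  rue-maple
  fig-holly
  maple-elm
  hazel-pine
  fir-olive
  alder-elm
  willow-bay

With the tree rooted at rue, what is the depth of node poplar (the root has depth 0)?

7

rue – maple – elm – pine – hazel – bay – fig – poplar — 7 edges.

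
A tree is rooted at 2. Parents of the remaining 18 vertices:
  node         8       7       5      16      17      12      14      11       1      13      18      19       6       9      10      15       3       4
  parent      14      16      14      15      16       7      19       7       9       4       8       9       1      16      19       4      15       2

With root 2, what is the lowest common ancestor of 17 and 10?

16

Path 17→root: 17 16 15 4 2; path 10→root: 10 19 9 16 15 4 2.
First common node: 16.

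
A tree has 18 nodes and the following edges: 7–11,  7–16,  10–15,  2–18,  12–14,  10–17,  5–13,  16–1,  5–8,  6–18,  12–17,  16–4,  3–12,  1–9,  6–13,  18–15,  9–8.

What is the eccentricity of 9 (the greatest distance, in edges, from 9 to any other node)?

10

Distances from 9 peak at 10, attained at 14 (3 also at distance 10).
9 – 8 – 5 – 13 – 6 – 18 – 15 – 10 – 17 – 12 – 14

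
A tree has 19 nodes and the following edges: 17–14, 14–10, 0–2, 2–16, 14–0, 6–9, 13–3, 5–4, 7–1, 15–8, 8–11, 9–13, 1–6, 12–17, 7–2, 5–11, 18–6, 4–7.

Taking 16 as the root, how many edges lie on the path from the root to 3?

Climbing from 3 to the root: 3 – 13 – 9 – 6 – 1 – 7 – 2 – 16. That's 7 steps.

7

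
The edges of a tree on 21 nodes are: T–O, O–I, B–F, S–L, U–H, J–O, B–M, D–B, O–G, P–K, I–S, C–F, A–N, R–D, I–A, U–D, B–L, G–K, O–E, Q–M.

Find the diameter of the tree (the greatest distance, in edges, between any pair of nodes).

BFS from H reaches P last, at distance 10; BFS from P confirms no node is farther.
Path: H - U - D - B - L - S - I - O - G - K - P.

10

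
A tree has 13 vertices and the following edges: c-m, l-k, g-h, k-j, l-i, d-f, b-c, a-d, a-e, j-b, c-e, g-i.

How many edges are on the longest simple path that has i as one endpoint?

9

The node farthest from i is f, via i–l–k–j–b–c–e–a–d–f — 9 edges.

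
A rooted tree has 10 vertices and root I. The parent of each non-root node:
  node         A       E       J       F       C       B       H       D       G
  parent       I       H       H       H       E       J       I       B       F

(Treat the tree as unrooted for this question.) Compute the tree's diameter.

Starting from D, a farthest node is C at distance 5.
One longest path: D – B – J – H – E – C.
So the diameter is 5.

5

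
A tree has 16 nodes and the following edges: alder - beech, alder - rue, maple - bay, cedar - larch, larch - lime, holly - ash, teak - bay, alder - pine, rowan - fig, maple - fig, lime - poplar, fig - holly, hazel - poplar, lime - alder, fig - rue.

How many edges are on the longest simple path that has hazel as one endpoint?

Distances from hazel peak at 8, attained at teak.
hazel – poplar – lime – alder – rue – fig – maple – bay – teak

8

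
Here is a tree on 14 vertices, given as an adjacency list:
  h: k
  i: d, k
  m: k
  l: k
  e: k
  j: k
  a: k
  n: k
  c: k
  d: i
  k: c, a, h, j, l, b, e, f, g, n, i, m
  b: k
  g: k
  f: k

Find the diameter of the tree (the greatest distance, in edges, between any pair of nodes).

A longest path is d - i - k - n, with 3 edges.

3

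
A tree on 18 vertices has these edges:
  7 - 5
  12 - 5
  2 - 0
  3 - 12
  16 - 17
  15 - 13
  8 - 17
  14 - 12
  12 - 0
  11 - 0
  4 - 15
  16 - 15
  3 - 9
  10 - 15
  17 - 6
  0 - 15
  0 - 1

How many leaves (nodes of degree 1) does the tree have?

Exactly 11 nodes have a single neighbour: 1, 2, 4, 6, 7, 8, 9, 10, 11, 13, 14.

11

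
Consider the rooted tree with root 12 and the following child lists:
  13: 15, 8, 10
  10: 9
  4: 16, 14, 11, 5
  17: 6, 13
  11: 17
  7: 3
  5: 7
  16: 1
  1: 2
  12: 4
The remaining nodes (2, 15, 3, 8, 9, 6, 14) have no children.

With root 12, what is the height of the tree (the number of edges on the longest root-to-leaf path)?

6

The longest root-to-leaf path is 12–4–11–17–13–10–9 (6 edges).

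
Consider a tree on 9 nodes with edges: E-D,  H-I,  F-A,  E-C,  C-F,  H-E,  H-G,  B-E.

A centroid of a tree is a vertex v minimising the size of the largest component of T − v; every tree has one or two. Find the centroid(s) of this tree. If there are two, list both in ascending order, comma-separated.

E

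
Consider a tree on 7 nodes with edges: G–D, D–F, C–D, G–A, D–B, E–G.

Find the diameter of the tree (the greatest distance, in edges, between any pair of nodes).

3

A longest path is E - G - D - C, with 3 edges.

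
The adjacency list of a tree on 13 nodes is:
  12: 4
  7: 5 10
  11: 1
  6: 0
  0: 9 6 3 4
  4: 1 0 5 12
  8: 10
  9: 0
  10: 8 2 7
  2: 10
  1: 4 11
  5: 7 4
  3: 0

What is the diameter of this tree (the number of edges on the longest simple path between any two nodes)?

6

A longest path is 2–10–7–5–4–1–11, with 6 edges.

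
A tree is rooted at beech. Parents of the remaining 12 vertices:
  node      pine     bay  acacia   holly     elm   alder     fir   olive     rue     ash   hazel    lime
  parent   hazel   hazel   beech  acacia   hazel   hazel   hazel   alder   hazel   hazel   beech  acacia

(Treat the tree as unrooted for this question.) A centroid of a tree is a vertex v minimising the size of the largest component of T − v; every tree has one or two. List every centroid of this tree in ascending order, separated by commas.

hazel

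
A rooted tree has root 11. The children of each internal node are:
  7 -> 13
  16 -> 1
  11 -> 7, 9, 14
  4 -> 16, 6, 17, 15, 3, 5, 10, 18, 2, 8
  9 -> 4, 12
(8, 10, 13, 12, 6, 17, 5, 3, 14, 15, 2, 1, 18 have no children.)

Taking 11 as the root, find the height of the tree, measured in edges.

4

The longest root-to-leaf path is 11-9-4-16-1 (4 edges).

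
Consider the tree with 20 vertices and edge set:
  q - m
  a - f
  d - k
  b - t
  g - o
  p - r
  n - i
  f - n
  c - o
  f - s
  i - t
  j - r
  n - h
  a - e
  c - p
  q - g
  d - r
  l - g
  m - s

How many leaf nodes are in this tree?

Exactly 6 nodes have a single neighbour: b, e, h, j, k, l.

6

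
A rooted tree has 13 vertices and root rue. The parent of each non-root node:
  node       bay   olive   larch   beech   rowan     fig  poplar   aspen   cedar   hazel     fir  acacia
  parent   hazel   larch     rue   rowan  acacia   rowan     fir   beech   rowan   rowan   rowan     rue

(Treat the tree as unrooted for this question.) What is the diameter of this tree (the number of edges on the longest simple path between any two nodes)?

Starting from olive, a farthest node is bay at distance 6.
One longest path: olive–larch–rue–acacia–rowan–hazel–bay.
So the diameter is 6.

6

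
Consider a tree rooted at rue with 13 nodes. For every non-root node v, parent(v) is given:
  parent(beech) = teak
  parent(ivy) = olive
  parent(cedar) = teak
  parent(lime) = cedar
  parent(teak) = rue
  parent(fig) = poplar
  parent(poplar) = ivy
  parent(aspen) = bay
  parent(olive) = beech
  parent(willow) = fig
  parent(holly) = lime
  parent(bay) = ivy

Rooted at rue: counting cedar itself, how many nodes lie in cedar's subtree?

Descendants of cedar (including itself): cedar, lime, holly. That's 3.

3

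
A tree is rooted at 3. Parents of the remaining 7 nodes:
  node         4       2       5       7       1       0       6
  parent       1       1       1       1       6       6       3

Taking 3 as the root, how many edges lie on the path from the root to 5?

3

3 → 6 → 1 → 5 — 3 edges.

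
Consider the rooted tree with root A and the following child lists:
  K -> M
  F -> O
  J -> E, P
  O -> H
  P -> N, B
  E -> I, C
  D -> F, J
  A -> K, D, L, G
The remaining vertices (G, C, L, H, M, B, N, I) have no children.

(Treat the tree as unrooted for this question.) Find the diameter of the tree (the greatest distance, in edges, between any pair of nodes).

A longest path is H-O-F-D-A-K-M, with 6 edges.

6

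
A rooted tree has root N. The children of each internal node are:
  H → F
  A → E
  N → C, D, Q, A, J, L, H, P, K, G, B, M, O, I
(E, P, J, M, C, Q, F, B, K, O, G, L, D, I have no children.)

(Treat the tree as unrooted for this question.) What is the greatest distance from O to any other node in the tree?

3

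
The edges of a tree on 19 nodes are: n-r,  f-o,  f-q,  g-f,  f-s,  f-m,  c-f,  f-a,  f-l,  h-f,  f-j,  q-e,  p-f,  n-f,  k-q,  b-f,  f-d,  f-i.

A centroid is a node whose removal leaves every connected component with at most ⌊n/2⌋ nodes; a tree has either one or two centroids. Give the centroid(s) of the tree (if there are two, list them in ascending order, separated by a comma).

f

Delete f: the remaining components have sizes 3, 2, 1, 1, 1, 1, 1, 1, 1, 1, 1, 1, 1, 1, 1. Max 3 ≤ 9, so f is a centroid.
No neighbour of f does as well, so f is the unique centroid.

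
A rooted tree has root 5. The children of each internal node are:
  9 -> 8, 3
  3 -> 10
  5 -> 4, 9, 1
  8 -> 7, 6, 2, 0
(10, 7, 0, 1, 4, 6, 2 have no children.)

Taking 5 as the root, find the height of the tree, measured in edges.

3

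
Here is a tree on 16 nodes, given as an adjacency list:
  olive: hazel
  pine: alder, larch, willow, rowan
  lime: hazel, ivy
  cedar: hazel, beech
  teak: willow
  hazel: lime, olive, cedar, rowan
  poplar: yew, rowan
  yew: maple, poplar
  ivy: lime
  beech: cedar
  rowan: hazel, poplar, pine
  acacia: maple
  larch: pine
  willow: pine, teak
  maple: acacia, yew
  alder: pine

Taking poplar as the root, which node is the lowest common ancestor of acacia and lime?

poplar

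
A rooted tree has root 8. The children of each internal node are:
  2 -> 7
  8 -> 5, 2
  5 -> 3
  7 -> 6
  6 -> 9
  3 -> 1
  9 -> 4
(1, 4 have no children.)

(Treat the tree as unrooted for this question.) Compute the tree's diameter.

A longest path is 4 - 9 - 6 - 7 - 2 - 8 - 5 - 3 - 1, with 8 edges.

8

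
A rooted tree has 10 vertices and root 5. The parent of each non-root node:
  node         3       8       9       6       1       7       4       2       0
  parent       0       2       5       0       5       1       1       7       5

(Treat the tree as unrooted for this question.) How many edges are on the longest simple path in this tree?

6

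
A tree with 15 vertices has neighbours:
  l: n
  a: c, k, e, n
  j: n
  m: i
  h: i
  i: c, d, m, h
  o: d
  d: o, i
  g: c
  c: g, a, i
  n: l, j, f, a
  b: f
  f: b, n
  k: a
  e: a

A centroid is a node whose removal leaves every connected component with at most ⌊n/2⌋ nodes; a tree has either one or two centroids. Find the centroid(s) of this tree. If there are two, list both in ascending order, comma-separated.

Delete a: the remaining components have sizes 7, 5, 1, 1. Max 7 ≤ 7, so a is a centroid.
Every other node leaves some component of size > 7, so the centroid is unique.

a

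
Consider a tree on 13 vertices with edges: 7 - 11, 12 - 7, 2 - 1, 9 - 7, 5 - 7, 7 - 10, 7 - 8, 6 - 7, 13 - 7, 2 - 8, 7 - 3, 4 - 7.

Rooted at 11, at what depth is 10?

11 – 7 – 10 — 2 edges.

2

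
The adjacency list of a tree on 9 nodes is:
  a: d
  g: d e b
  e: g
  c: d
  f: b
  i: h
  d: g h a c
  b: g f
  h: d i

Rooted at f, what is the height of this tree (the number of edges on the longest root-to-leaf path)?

The longest root-to-leaf path is f – b – g – d – h – i (5 edges).

5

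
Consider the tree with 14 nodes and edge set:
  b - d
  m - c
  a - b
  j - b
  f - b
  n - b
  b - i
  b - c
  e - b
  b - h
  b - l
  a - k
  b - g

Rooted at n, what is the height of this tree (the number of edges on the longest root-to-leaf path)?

3

A deepest node is k, reached by n-b-a-k.
That path has 3 edges, so the height is 3.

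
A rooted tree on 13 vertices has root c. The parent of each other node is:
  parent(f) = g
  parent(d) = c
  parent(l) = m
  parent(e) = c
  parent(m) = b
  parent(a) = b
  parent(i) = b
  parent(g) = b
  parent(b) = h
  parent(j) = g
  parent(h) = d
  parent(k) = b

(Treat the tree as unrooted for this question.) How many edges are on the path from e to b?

Walking from e: e–c–d–h–b. Length 4.

4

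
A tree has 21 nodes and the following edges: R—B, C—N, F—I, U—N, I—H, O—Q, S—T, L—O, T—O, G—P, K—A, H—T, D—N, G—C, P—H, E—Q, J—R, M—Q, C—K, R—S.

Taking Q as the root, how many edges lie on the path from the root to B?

Q–O–T–S–R–B — 5 edges.

5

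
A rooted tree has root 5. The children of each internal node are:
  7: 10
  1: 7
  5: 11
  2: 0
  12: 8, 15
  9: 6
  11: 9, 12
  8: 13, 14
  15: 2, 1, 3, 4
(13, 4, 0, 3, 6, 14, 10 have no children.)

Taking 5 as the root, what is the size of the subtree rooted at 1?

The subtree rooted at 1 contains: 1, 7, 10 — 3 nodes.

3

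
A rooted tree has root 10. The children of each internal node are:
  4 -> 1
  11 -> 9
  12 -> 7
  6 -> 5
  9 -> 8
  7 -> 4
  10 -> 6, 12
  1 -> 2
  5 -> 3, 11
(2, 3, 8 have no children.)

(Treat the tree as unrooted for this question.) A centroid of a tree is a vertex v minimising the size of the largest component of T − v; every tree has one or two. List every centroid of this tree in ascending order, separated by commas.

If 6 is removed the pieces have sizes 6, 5, all ≤ ⌊12/2⌋ = 6.
10 is adjacent to 6 and is also a centroid (the largest component after removing it is likewise 6).

6, 10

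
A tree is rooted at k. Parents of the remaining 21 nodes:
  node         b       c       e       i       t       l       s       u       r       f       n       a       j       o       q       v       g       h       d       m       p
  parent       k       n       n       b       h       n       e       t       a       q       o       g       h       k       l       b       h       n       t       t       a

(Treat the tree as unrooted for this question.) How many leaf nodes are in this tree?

Degree-1 nodes: c, d, f, i, j, m, p, r, s, u, v — 11 of them.

11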